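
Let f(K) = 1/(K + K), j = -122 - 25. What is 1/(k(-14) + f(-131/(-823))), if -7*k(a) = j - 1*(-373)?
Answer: -1834/53451 ≈ -0.034312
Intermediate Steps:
j = -147
f(K) = 1/(2*K)
k(a) = -226/7 (k(a) = -(-147 - 1*(-373))/7 = -(-147 + 373)/7 = -⅐*226 = -226/7)
1/(k(-14) + f(-131/(-823))) = 1/(-226/7 + 1/(2*((-131/(-823))))) = 1/(-226/7 + 1/(2*((-131*(-1/823))))) = 1/(-226/7 + 1/(2*(131/823))) = 1/(-226/7 + (½)*(823/131)) = 1/(-226/7 + 823/262) = 1/(-53451/1834) = -1834/53451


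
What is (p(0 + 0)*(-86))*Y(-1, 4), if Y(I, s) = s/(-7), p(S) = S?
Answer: 0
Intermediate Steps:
Y(I, s) = -s/7 (Y(I, s) = s*(-⅐) = -s/7)
(p(0 + 0)*(-86))*Y(-1, 4) = ((0 + 0)*(-86))*(-⅐*4) = (0*(-86))*(-4/7) = 0*(-4/7) = 0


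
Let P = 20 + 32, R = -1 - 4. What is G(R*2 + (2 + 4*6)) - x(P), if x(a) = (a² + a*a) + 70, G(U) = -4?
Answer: -5482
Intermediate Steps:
R = -5
P = 52
x(a) = 70 + 2*a² (x(a) = (a² + a²) + 70 = 2*a² + 70 = 70 + 2*a²)
G(R*2 + (2 + 4*6)) - x(P) = -4 - (70 + 2*52²) = -4 - (70 + 2*2704) = -4 - (70 + 5408) = -4 - 1*5478 = -4 - 5478 = -5482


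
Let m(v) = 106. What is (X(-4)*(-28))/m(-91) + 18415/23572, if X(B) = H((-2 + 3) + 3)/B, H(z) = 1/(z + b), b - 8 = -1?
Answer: 10818447/13742476 ≈ 0.78723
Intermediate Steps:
b = 7 (b = 8 - 1 = 7)
H(z) = 1/(7 + z) (H(z) = 1/(z + 7) = 1/(7 + z))
X(B) = 1/(11*B) (X(B) = 1/((7 + ((-2 + 3) + 3))*B) = 1/((7 + (1 + 3))*B) = 1/((7 + 4)*B) = 1/(11*B))
(X(-4)*(-28))/m(-91) + 18415/23572 = (((1/11)/(-4))*(-28))/106 + 18415/23572 = (((1/11)*(-1/4))*(-28))*(1/106) + 18415*(1/23572) = -1/44*(-28)*(1/106) + 18415/23572 = (7/11)*(1/106) + 18415/23572 = 7/1166 + 18415/23572 = 10818447/13742476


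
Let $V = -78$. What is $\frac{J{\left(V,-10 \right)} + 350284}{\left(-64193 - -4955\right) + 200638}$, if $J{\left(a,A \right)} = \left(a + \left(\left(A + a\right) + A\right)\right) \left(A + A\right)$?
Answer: $\frac{88451}{35350} \approx 2.5022$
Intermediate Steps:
$J{\left(a,A \right)} = 2 A \left(2 A + 2 a\right)$ ($J{\left(a,A \right)} = \left(a + \left(a + 2 A\right)\right) 2 A = \left(2 A + 2 a\right) 2 A = 2 A \left(2 A + 2 a\right)$)
$\frac{J{\left(V,-10 \right)} + 350284}{\left(-64193 - -4955\right) + 200638} = \frac{4 \left(-10\right) \left(-10 - 78\right) + 350284}{\left(-64193 - -4955\right) + 200638} = \frac{4 \left(-10\right) \left(-88\right) + 350284}{\left(-64193 + 4955\right) + 200638} = \frac{3520 + 350284}{-59238 + 200638} = \frac{353804}{141400} = 353804 \cdot \frac{1}{141400} = \frac{88451}{35350}$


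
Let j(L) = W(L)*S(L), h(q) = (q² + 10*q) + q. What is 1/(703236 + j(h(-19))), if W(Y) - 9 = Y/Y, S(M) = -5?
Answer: 1/703186 ≈ 1.4221e-6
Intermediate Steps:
h(q) = q² + 11*q
W(Y) = 10 (W(Y) = 9 + Y/Y = 9 + 1 = 10)
j(L) = -50 (j(L) = 10*(-5) = -50)
1/(703236 + j(h(-19))) = 1/(703236 - 50) = 1/703186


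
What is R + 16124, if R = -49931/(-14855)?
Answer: 239571951/14855 ≈ 16127.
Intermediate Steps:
R = 49931/14855 (R = -49931*(-1/14855) = 49931/14855 ≈ 3.3612)
R + 16124 = 49931/14855 + 16124 = 239571951/14855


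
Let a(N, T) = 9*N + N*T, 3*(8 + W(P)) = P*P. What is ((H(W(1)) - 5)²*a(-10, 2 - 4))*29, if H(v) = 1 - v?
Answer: -245630/9 ≈ -27292.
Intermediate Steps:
W(P) = -8 + P²/3 (W(P) = -8 + (P*P)/3 = -8 + P²/3)
((H(W(1)) - 5)²*a(-10, 2 - 4))*29 = (((1 - (-8 + (⅓)*1²)) - 5)²*(-10*(9 + (2 - 4))))*29 = (((1 - (-8 + (⅓)*1)) - 5)²*(-10*(9 - 2)))*29 = (((1 - (-8 + ⅓)) - 5)²*(-10*7))*29 = (((1 - 1*(-23/3)) - 5)²*(-70))*29 = (((1 + 23/3) - 5)²*(-70))*29 = ((26/3 - 5)²*(-70))*29 = ((11/3)²*(-70))*29 = ((121/9)*(-70))*29 = -8470/9*29 = -245630/9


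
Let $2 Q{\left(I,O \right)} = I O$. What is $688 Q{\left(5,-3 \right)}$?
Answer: $-5160$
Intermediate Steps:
$Q{\left(I,O \right)} = \frac{I O}{2}$
$688 Q{\left(5,-3 \right)} = 688 \cdot \frac{1}{2} \cdot 5 \left(-3\right) = 688 \left(- \frac{15}{2}\right) = -5160$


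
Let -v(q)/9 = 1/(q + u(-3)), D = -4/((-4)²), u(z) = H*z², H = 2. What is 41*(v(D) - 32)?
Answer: -94628/71 ≈ -1332.8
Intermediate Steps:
u(z) = 2*z²
D = -¼ (D = -4/16 = -4*1/16 = -¼ ≈ -0.25000)
v(q) = -9/(18 + q) (v(q) = -9/(q + 2*(-3)²) = -9/(q + 2*9) = -9/(q + 18) = -9/(18 + q))
41*(v(D) - 32) = 41*(-9/(18 - ¼) - 32) = 41*(-9/71/4 - 32) = 41*(-9*4/71 - 32) = 41*(-36/71 - 32) = 41*(-2308/71) = -94628/71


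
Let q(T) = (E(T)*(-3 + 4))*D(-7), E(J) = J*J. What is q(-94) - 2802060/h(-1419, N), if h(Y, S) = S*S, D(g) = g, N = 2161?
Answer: -288846755752/4669921 ≈ -61853.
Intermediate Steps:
h(Y, S) = S²
E(J) = J²
q(T) = -7*T² (q(T) = (T²*(-3 + 4))*(-7) = (T²*1)*(-7) = T²*(-7) = -7*T²)
q(-94) - 2802060/h(-1419, N) = -7*(-94)² - 2802060/(2161²) = -7*8836 - 2802060/4669921 = -61852 - 2802060/4669921 = -288846755752/4669921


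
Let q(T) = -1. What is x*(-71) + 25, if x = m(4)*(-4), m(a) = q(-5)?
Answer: -259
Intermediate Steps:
m(a) = -1
x = 4 (x = -1*(-4) = 4)
x*(-71) + 25 = 4*(-71) + 25 = -284 + 25 = -259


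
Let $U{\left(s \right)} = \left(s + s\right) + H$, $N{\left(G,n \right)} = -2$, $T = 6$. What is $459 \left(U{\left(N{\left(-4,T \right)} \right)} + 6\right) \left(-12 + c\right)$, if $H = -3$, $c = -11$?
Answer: $10557$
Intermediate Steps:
$U{\left(s \right)} = -3 + 2 s$ ($U{\left(s \right)} = \left(s + s\right) - 3 = 2 s - 3 = -3 + 2 s$)
$459 \left(U{\left(N{\left(-4,T \right)} \right)} + 6\right) \left(-12 + c\right) = 459 \left(\left(-3 + 2 \left(-2\right)\right) + 6\right) \left(-12 - 11\right) = 459 \left(\left(-3 - 4\right) + 6\right) \left(-23\right) = 459 \left(-7 + 6\right) \left(-23\right) = 459 \left(\left(-1\right) \left(-23\right)\right) = 459 \cdot 23 = 10557$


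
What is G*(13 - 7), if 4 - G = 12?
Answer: -48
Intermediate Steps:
G = -8 (G = 4 - 1*12 = 4 - 12 = -8)
G*(13 - 7) = -8*(13 - 7) = -8*6 = -48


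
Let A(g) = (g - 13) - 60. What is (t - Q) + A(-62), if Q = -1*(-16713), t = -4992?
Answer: -21840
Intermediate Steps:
A(g) = -73 + g (A(g) = (-13 + g) - 60 = -73 + g)
Q = 16713
(t - Q) + A(-62) = (-4992 - 1*16713) + (-73 - 62) = (-4992 - 16713) - 135 = -21705 - 135 = -21840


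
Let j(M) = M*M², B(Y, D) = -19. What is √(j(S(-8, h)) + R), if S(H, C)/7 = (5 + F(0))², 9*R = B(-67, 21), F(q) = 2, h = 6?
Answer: 2*√90795611/3 ≈ 6352.4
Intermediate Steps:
R = -19/9 (R = (⅑)*(-19) = -19/9 ≈ -2.1111)
S(H, C) = 343 (S(H, C) = 7*(5 + 2)² = 7*7² = 7*49 = 343)
j(M) = M³
√(j(S(-8, h)) + R) = √(343³ - 19/9) = √(40353607 - 19/9) = √(363182444/9) = 2*√90795611/3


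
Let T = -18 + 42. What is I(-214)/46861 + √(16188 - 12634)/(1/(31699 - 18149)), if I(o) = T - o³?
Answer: 9800368/46861 + 13550*√3554 ≈ 8.0800e+5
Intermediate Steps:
T = 24
I(o) = 24 - o³
I(-214)/46861 + √(16188 - 12634)/(1/(31699 - 18149)) = (24 - 1*(-214)³)/46861 + √(16188 - 12634)/(1/(31699 - 18149)) = (24 - 1*(-9800344))*(1/46861) + √3554/(1/13550) = (24 + 9800344)*(1/46861) + √3554/(1/13550) = 9800368*(1/46861) + √3554*13550 = 9800368/46861 + 13550*√3554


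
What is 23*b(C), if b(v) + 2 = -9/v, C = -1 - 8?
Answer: -23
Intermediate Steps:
C = -9
b(v) = -2 - 9/v
23*b(C) = 23*(-2 - 9/(-9)) = 23*(-2 - 9*(-1/9)) = 23*(-2 + 1) = 23*(-1) = -23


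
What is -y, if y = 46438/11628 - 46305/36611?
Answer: -580853539/212856354 ≈ -2.7289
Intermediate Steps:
y = 580853539/212856354 (y = 46438*(1/11628) - 46305*1/36611 = 23219/5814 - 46305/36611 = 580853539/212856354 ≈ 2.7289)
-y = -1*580853539/212856354 = -580853539/212856354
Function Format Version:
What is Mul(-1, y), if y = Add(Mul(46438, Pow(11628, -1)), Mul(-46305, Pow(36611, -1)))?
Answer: Rational(-580853539, 212856354) ≈ -2.7289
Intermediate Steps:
y = Rational(580853539, 212856354) (y = Add(Mul(46438, Rational(1, 11628)), Mul(-46305, Rational(1, 36611))) = Add(Rational(23219, 5814), Rational(-46305, 36611)) = Rational(580853539, 212856354) ≈ 2.7289)
Mul(-1, y) = Mul(-1, Rational(580853539, 212856354)) = Rational(-580853539, 212856354)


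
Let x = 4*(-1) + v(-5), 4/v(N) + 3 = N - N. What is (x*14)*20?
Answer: -4480/3 ≈ -1493.3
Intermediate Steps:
v(N) = -4/3 (v(N) = 4/(-3 + (N - N)) = 4/(-3 + 0) = 4/(-3) = 4*(-⅓) = -4/3)
x = -16/3 (x = 4*(-1) - 4/3 = -4 - 4/3 = -16/3 ≈ -5.3333)
(x*14)*20 = -16/3*14*20 = -224/3*20 = -4480/3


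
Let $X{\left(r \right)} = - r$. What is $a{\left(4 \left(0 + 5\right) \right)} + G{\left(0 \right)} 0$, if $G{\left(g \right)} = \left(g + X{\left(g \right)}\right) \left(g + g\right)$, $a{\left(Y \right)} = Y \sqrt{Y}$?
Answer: $40 \sqrt{5} \approx 89.443$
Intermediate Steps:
$a{\left(Y \right)} = Y^{\frac{3}{2}}$
$G{\left(g \right)} = 0$ ($G{\left(g \right)} = \left(g - g\right) \left(g + g\right) = 0 \cdot 2 g = 0$)
$a{\left(4 \left(0 + 5\right) \right)} + G{\left(0 \right)} 0 = \left(4 \left(0 + 5\right)\right)^{\frac{3}{2}} + 0 \cdot 0 = \left(4 \cdot 5\right)^{\frac{3}{2}} + 0 = 20^{\frac{3}{2}} + 0 = 40 \sqrt{5} + 0 = 40 \sqrt{5}$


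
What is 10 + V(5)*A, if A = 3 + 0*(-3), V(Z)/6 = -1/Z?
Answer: 32/5 ≈ 6.4000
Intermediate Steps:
V(Z) = -6/Z (V(Z) = 6*(-1/Z) = -6/Z)
A = 3 (A = 3 + 0 = 3)
10 + V(5)*A = 10 - 6/5*3 = 10 - 18/5 = 32/5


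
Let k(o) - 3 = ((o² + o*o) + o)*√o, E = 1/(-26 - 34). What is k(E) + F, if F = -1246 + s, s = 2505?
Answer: 1262 - 29*I*√15/54000 ≈ 1262.0 - 0.0020799*I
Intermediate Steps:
E = -1/60 (E = 1/(-60) = -1/60 ≈ -0.016667)
k(o) = 3 + √o*(o + 2*o²) (k(o) = 3 + ((o² + o*o) + o)*√o = 3 + ((o² + o²) + o)*√o = 3 + (2*o² + o)*√o = 3 + (o + 2*o²)*√o = 3 + √o*(o + 2*o²))
F = 1259 (F = -1246 + 2505 = 1259)
k(E) + F = (3 + (-1/60)^(3/2) + 2*(-1/60)^(5/2)) + 1259 = (3 - I*√15/1800 + 2*(I*√15/108000)) + 1259 = (3 - I*√15/1800 + I*√15/54000) + 1259 = (3 - 29*I*√15/54000) + 1259 = 1262 - 29*I*√15/54000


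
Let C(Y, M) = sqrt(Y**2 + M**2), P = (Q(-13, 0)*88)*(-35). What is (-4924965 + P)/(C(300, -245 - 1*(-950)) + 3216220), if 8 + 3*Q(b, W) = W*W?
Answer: -145969431188/95483727705 + 226927*sqrt(2609)/31827909235 ≈ -1.5284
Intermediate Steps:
Q(b, W) = -8/3 + W**2/3 (Q(b, W) = -8/3 + (W*W)/3 = -8/3 + W**2/3)
P = 24640/3 (P = ((-8/3 + (1/3)*0**2)*88)*(-35) = ((-8/3 + (1/3)*0)*88)*(-35) = ((-8/3 + 0)*88)*(-35) = -8/3*88*(-35) = -704/3*(-35) = 24640/3 ≈ 8213.3)
C(Y, M) = sqrt(M**2 + Y**2)
(-4924965 + P)/(C(300, -245 - 1*(-950)) + 3216220) = (-4924965 + 24640/3)/(sqrt((-245 - 1*(-950))**2 + 300**2) + 3216220) = -14750255/(3*(sqrt((-245 + 950)**2 + 90000) + 3216220)) = -14750255/(3*(sqrt(705**2 + 90000) + 3216220)) = -14750255/(3*(sqrt(497025 + 90000) + 3216220)) = -14750255/(3*(sqrt(587025) + 3216220)) = -14750255/(3*(15*sqrt(2609) + 3216220)) = -14750255/(3*(3216220 + 15*sqrt(2609)))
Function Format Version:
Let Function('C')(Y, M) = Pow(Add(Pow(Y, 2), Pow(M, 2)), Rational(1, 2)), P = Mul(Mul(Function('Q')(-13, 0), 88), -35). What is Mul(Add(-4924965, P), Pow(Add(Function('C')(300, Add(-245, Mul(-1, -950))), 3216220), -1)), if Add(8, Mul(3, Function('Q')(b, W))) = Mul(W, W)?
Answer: Add(Rational(-145969431188, 95483727705), Mul(Rational(226927, 31827909235), Pow(2609, Rational(1, 2)))) ≈ -1.5284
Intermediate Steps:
Function('Q')(b, W) = Add(Rational(-8, 3), Mul(Rational(1, 3), Pow(W, 2))) (Function('Q')(b, W) = Add(Rational(-8, 3), Mul(Rational(1, 3), Mul(W, W))) = Add(Rational(-8, 3), Mul(Rational(1, 3), Pow(W, 2))))
P = Rational(24640, 3) (P = Mul(Mul(Add(Rational(-8, 3), Mul(Rational(1, 3), Pow(0, 2))), 88), -35) = Mul(Mul(Add(Rational(-8, 3), Mul(Rational(1, 3), 0)), 88), -35) = Mul(Mul(Add(Rational(-8, 3), 0), 88), -35) = Mul(Mul(Rational(-8, 3), 88), -35) = Mul(Rational(-704, 3), -35) = Rational(24640, 3) ≈ 8213.3)
Function('C')(Y, M) = Pow(Add(Pow(M, 2), Pow(Y, 2)), Rational(1, 2))
Mul(Add(-4924965, P), Pow(Add(Function('C')(300, Add(-245, Mul(-1, -950))), 3216220), -1)) = Mul(Add(-4924965, Rational(24640, 3)), Pow(Add(Pow(Add(Pow(Add(-245, Mul(-1, -950)), 2), Pow(300, 2)), Rational(1, 2)), 3216220), -1)) = Mul(Rational(-14750255, 3), Pow(Add(Pow(Add(Pow(Add(-245, 950), 2), 90000), Rational(1, 2)), 3216220), -1)) = Mul(Rational(-14750255, 3), Pow(Add(Pow(Add(Pow(705, 2), 90000), Rational(1, 2)), 3216220), -1)) = Mul(Rational(-14750255, 3), Pow(Add(Pow(Add(497025, 90000), Rational(1, 2)), 3216220), -1)) = Mul(Rational(-14750255, 3), Pow(Add(Pow(587025, Rational(1, 2)), 3216220), -1)) = Mul(Rational(-14750255, 3), Pow(Add(Mul(15, Pow(2609, Rational(1, 2))), 3216220), -1)) = Mul(Rational(-14750255, 3), Pow(Add(3216220, Mul(15, Pow(2609, Rational(1, 2)))), -1))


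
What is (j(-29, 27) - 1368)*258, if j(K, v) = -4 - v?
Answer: -360942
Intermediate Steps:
(j(-29, 27) - 1368)*258 = ((-4 - 1*27) - 1368)*258 = ((-4 - 27) - 1368)*258 = (-31 - 1368)*258 = -1399*258 = -360942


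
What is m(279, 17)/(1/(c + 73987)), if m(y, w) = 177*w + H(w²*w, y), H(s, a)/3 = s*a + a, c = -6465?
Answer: 277922375094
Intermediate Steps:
H(s, a) = 3*a + 3*a*s (H(s, a) = 3*(s*a + a) = 3*(a*s + a) = 3*(a + a*s) = 3*a + 3*a*s)
m(y, w) = 177*w + 3*y*(1 + w³) (m(y, w) = 177*w + 3*y*(1 + w²*w) = 177*w + 3*y*(1 + w³))
m(279, 17)/(1/(c + 73987)) = (177*17 + 3*279*(1 + 17³))/(1/(-6465 + 73987)) = (3009 + 3*279*(1 + 4913))/(1/67522) = (3009 + 3*279*4914)/(1/67522) = (3009 + 4113018)*67522 = 4116027*67522 = 277922375094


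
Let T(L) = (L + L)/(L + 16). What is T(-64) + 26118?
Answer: 78362/3 ≈ 26121.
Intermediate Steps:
T(L) = 2*L/(16 + L) (T(L) = (2*L)/(16 + L) = 2*L/(16 + L))
T(-64) + 26118 = 2*(-64)/(16 - 64) + 26118 = 2*(-64)/(-48) + 26118 = 2*(-64)*(-1/48) + 26118 = 8/3 + 26118 = 78362/3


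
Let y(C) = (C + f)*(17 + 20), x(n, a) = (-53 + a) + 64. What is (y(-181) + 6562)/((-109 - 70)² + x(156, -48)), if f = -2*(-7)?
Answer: 383/32004 ≈ 0.011967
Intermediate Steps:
x(n, a) = 11 + a
f = 14
y(C) = 518 + 37*C (y(C) = (C + 14)*(17 + 20) = (14 + C)*37 = 518 + 37*C)
(y(-181) + 6562)/((-109 - 70)² + x(156, -48)) = ((518 + 37*(-181)) + 6562)/((-109 - 70)² + (11 - 48)) = ((518 - 6697) + 6562)/((-179)² - 37) = (-6179 + 6562)/(32041 - 37) = 383/32004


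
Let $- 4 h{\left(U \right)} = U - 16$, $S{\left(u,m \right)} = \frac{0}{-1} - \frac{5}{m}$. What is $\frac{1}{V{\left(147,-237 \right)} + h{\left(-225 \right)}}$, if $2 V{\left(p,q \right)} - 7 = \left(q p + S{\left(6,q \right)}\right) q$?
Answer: $\frac{4}{16513931} \approx 2.4222 \cdot 10^{-7}$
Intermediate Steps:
$S{\left(u,m \right)} = - \frac{5}{m}$ ($S{\left(u,m \right)} = 0 \left(-1\right) - \frac{5}{m} = 0 - \frac{5}{m} = - \frac{5}{m}$)
$h{\left(U \right)} = 4 - \frac{U}{4}$ ($h{\left(U \right)} = - \frac{U - 16}{4} = - \frac{-16 + U}{4} = 4 - \frac{U}{4}$)
$V{\left(p,q \right)} = \frac{7}{2} + \frac{q \left(- \frac{5}{q} + p q\right)}{2}$ ($V{\left(p,q \right)} = \frac{7}{2} + \frac{\left(q p - \frac{5}{q}\right) q}{2} = \frac{7}{2} + \frac{\left(p q - \frac{5}{q}\right) q}{2} = \frac{7}{2} + \frac{\left(- \frac{5}{q} + p q\right) q}{2} = \frac{7}{2} + \frac{q \left(- \frac{5}{q} + p q\right)}{2}$)
$\frac{1}{V{\left(147,-237 \right)} + h{\left(-225 \right)}} = \frac{1}{\left(1 + \frac{1}{2} \cdot 147 \left(-237\right)^{2}\right) + \left(4 - - \frac{225}{4}\right)} = \frac{1}{\left(1 + \frac{1}{2} \cdot 147 \cdot 56169\right) + \left(4 + \frac{225}{4}\right)} = \frac{1}{\left(1 + \frac{8256843}{2}\right) + \frac{241}{4}} = \frac{1}{\frac{8256845}{2} + \frac{241}{4}} = \frac{1}{\frac{16513931}{4}} = \frac{4}{16513931}$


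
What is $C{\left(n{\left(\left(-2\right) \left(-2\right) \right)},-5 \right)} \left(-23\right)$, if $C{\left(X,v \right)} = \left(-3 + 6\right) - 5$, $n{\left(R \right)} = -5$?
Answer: $46$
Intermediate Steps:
$C{\left(X,v \right)} = -2$ ($C{\left(X,v \right)} = 3 - 5 = -2$)
$C{\left(n{\left(\left(-2\right) \left(-2\right) \right)},-5 \right)} \left(-23\right) = \left(-2\right) \left(-23\right) = 46$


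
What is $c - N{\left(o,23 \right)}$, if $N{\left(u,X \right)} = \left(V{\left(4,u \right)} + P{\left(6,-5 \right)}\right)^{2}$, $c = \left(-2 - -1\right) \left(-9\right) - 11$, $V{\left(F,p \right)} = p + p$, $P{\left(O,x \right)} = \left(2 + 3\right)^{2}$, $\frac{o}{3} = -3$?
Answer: $-51$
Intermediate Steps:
$o = -9$ ($o = 3 \left(-3\right) = -9$)
$P{\left(O,x \right)} = 25$ ($P{\left(O,x \right)} = 5^{2} = 25$)
$V{\left(F,p \right)} = 2 p$
$c = -2$ ($c = \left(-2 + 1\right) \left(-9\right) - 11 = \left(-1\right) \left(-9\right) - 11 = 9 - 11 = -2$)
$N{\left(u,X \right)} = \left(25 + 2 u\right)^{2}$ ($N{\left(u,X \right)} = \left(2 u + 25\right)^{2} = \left(25 + 2 u\right)^{2}$)
$c - N{\left(o,23 \right)} = -2 - \left(25 + 2 \left(-9\right)\right)^{2} = -2 - \left(25 - 18\right)^{2} = -2 - 7^{2} = -2 - 49 = -51$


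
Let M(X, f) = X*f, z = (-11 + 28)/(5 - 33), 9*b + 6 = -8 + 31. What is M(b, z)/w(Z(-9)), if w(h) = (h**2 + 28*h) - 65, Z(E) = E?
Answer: 289/59472 ≈ 0.0048594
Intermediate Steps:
b = 17/9 (b = -2/3 + (-8 + 31)/9 = -2/3 + (1/9)*23 = -2/3 + 23/9 = 17/9 ≈ 1.8889)
z = -17/28 (z = 17/(-28) = 17*(-1/28) = -17/28 ≈ -0.60714)
w(h) = -65 + h**2 + 28*h
M(b, z)/w(Z(-9)) = ((17/9)*(-17/28))/(-65 + (-9)**2 + 28*(-9)) = -289/(252*(-65 + 81 - 252)) = -289/252/(-236) = -289/252*(-1/236) = 289/59472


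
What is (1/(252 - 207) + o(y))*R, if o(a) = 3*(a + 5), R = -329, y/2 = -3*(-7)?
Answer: -2087834/45 ≈ -46396.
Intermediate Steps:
y = 42 (y = 2*(-3*(-7)) = 2*21 = 42)
o(a) = 15 + 3*a (o(a) = 3*(5 + a) = 15 + 3*a)
(1/(252 - 207) + o(y))*R = (1/(252 - 207) + (15 + 3*42))*(-329) = (1/45 + (15 + 126))*(-329) = (1/45 + 141)*(-329) = (6346/45)*(-329) = -2087834/45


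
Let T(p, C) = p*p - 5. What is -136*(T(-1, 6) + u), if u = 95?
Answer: -12376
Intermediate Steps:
T(p, C) = -5 + p**2 (T(p, C) = p**2 - 5 = -5 + p**2)
-136*(T(-1, 6) + u) = -136*((-5 + (-1)**2) + 95) = -136*((-5 + 1) + 95) = -136*(-4 + 95) = -136*91 = -12376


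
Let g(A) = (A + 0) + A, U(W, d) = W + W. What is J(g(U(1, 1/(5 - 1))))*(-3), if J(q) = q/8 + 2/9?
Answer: -13/6 ≈ -2.1667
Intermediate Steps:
U(W, d) = 2*W
g(A) = 2*A (g(A) = A + A = 2*A)
J(q) = 2/9 + q/8 (J(q) = q*(⅛) + 2*(⅑) = q/8 + 2/9 = 2/9 + q/8)
J(g(U(1, 1/(5 - 1))))*(-3) = (2/9 + (2*(2*1))/8)*(-3) = (2/9 + (2*2)/8)*(-3) = (2/9 + (⅛)*4)*(-3) = (2/9 + ½)*(-3) = (13/18)*(-3) = -13/6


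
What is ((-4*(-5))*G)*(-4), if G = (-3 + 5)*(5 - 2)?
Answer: -480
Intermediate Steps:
G = 6 (G = 2*3 = 6)
((-4*(-5))*G)*(-4) = (-4*(-5)*6)*(-4) = (20*6)*(-4) = 120*(-4) = -480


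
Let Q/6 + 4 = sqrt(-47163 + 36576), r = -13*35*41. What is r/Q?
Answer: 37310/31809 + 18655*I*sqrt(10587)/63618 ≈ 1.1729 + 30.172*I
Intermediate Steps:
r = -18655 (r = -455*41 = -18655)
Q = -24 + 6*I*sqrt(10587) (Q = -24 + 6*sqrt(-47163 + 36576) = -24 + 6*sqrt(-10587) = -24 + 6*(I*sqrt(10587)) = -24 + 6*I*sqrt(10587) ≈ -24.0 + 617.36*I)
r/Q = -18655/(-24 + 6*I*sqrt(10587))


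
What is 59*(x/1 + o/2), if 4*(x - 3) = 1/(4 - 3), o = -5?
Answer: 177/4 ≈ 44.250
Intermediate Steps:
x = 13/4 (x = 3 + 1/(4*(4 - 3)) = 3 + (¼)/1 = 3 + (¼)*1 = 3 + ¼ = 13/4 ≈ 3.2500)
59*(x/1 + o/2) = 59*((13/4)/1 - 5/2) = 59*((13/4)*1 - 5*½) = 59*(13/4 - 5/2) = 59*(¾) = 177/4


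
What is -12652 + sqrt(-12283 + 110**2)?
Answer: -12652 + I*sqrt(183) ≈ -12652.0 + 13.528*I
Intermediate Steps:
-12652 + sqrt(-12283 + 110**2) = -12652 + sqrt(-12283 + 12100) = -12652 + sqrt(-183) = -12652 + I*sqrt(183)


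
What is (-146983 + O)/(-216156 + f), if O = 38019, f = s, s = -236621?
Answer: 108964/452777 ≈ 0.24066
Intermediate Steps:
f = -236621
(-146983 + O)/(-216156 + f) = (-146983 + 38019)/(-216156 - 236621) = -108964/(-452777) = -108964*(-1/452777) = 108964/452777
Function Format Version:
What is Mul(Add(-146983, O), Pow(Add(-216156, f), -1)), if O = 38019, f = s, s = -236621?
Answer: Rational(108964, 452777) ≈ 0.24066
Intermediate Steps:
f = -236621
Mul(Add(-146983, O), Pow(Add(-216156, f), -1)) = Mul(Add(-146983, 38019), Pow(Add(-216156, -236621), -1)) = Mul(-108964, Pow(-452777, -1)) = Mul(-108964, Rational(-1, 452777)) = Rational(108964, 452777)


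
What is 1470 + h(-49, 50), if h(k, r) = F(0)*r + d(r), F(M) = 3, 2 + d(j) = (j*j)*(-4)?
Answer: -8382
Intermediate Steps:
d(j) = -2 - 4*j**2 (d(j) = -2 + (j*j)*(-4) = -2 + j**2*(-4) = -2 - 4*j**2)
h(k, r) = -2 - 4*r**2 + 3*r (h(k, r) = 3*r + (-2 - 4*r**2) = -2 - 4*r**2 + 3*r)
1470 + h(-49, 50) = 1470 + (-2 - 4*50**2 + 3*50) = 1470 + (-2 - 4*2500 + 150) = 1470 + (-2 - 10000 + 150) = 1470 - 9852 = -8382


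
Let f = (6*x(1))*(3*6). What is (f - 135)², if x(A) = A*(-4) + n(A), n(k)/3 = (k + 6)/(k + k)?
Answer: 321489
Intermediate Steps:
n(k) = 3*(6 + k)/(2*k) (n(k) = 3*((k + 6)/(k + k)) = 3*((6 + k)/((2*k))) = 3*((6 + k)*(1/(2*k))) = 3*((6 + k)/(2*k)) = 3*(6 + k)/(2*k))
x(A) = 3/2 - 4*A + 9/A (x(A) = A*(-4) + (3/2 + 9/A) = -4*A + (3/2 + 9/A) = 3/2 - 4*A + 9/A)
f = 702 (f = (6*(3/2 - 4*1 + 9/1))*(3*6) = (6*(3/2 - 4 + 9*1))*18 = (6*(3/2 - 4 + 9))*18 = (6*(13/2))*18 = 39*18 = 702)
(f - 135)² = (702 - 135)² = 567² = 321489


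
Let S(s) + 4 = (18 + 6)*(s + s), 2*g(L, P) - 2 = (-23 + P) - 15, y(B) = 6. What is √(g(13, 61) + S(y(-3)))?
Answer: √1186/2 ≈ 17.219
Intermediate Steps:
g(L, P) = -18 + P/2 (g(L, P) = 1 + ((-23 + P) - 15)/2 = 1 + (-38 + P)/2 = 1 + (-19 + P/2) = -18 + P/2)
S(s) = -4 + 48*s (S(s) = -4 + (18 + 6)*(s + s) = -4 + 24*(2*s) = -4 + 48*s)
√(g(13, 61) + S(y(-3))) = √((-18 + (½)*61) + (-4 + 48*6)) = √((-18 + 61/2) + (-4 + 288)) = √(25/2 + 284) = √(593/2) = √1186/2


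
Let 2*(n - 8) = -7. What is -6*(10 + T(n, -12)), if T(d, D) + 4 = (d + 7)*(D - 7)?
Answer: 1275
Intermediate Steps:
n = 9/2 (n = 8 + (½)*(-7) = 8 - 7/2 = 9/2 ≈ 4.5000)
T(d, D) = -4 + (-7 + D)*(7 + d) (T(d, D) = -4 + (d + 7)*(D - 7) = -4 + (7 + d)*(-7 + D) = -4 + (-7 + D)*(7 + d))
-6*(10 + T(n, -12)) = -6*(10 + (-53 - 7*9/2 + 7*(-12) - 12*9/2)) = -6*(10 + (-53 - 63/2 - 84 - 54)) = -6*(10 - 445/2) = -6*(-425/2) = 1275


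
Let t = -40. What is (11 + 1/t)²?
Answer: 192721/1600 ≈ 120.45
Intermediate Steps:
(11 + 1/t)² = (11 + 1/(-40))² = (11 - 1/40)² = (439/40)² = 192721/1600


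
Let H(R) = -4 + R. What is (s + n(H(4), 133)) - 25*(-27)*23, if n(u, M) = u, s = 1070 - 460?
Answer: 16135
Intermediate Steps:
s = 610
(s + n(H(4), 133)) - 25*(-27)*23 = (610 + (-4 + 4)) - 25*(-27)*23 = (610 + 0) + 675*23 = 610 + 15525 = 16135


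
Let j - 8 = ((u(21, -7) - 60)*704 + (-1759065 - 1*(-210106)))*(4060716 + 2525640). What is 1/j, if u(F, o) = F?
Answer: -1/10382830393732 ≈ -9.6313e-14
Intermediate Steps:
j = -10382830393732 (j = 8 + ((21 - 60)*704 + (-1759065 - 1*(-210106)))*(4060716 + 2525640) = 8 + (-39*704 + (-1759065 + 210106))*6586356 = 8 + (-27456 - 1548959)*6586356 = 8 - 1576415*6586356 = 8 - 10382830393740 = -10382830393732)
1/j = 1/(-10382830393732) = -1/10382830393732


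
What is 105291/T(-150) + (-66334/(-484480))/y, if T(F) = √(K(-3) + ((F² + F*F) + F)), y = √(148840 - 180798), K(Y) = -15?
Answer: 35097*√915/2135 - 33167*I*√38/266948480 ≈ 497.26 - 0.0007659*I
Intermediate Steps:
y = 29*I*√38 (y = √(-31958) = 29*I*√38 ≈ 178.77*I)
T(F) = √(-15 + F + 2*F²) (T(F) = √(-15 + ((F² + F*F) + F)) = √(-15 + ((F² + F²) + F)) = √(-15 + (2*F² + F)) = √(-15 + (F + 2*F²)) = √(-15 + F + 2*F²))
105291/T(-150) + (-66334/(-484480))/y = 105291/(√(-15 - 150 + 2*(-150)²)) + (-66334/(-484480))/((29*I*√38)) = 105291/(√(-15 - 150 + 2*22500)) + (-66334*(-1/484480))*(-I*√38/1102) = 105291/(√(-15 - 150 + 45000)) + 33167*(-I*√38/1102)/242240 = 105291/(√44835) - 33167*I*√38/266948480 = 105291/((7*√915)) - 33167*I*√38/266948480 = 105291*(√915/6405) - 33167*I*√38/266948480 = 35097*√915/2135 - 33167*I*√38/266948480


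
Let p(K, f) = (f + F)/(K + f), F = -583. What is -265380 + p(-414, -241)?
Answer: -173823076/655 ≈ -2.6538e+5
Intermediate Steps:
p(K, f) = (-583 + f)/(K + f) (p(K, f) = (f - 583)/(K + f) = (-583 + f)/(K + f))
-265380 + p(-414, -241) = -265380 + (-583 - 241)/(-414 - 241) = -265380 - 824/(-655) = -265380 - 1/655*(-824) = -265380 + 824/655 = -173823076/655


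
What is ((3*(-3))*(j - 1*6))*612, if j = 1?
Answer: 27540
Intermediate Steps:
((3*(-3))*(j - 1*6))*612 = ((3*(-3))*(1 - 1*6))*612 = -9*(1 - 6)*612 = -9*(-5)*612 = 45*612 = 27540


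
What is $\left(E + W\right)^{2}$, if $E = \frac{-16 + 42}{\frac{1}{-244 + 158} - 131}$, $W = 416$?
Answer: $\frac{21947688346896}{126945289} \approx 1.7289 \cdot 10^{5}$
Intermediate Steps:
$E = - \frac{2236}{11267}$ ($E = \frac{26}{\frac{1}{-86} - 131} = \frac{26}{- \frac{1}{86} - 131} = \frac{26}{- \frac{11267}{86}} = 26 \left(- \frac{86}{11267}\right) = - \frac{2236}{11267} \approx -0.19846$)
$\left(E + W\right)^{2} = \left(- \frac{2236}{11267} + 416\right)^{2} = \left(\frac{4684836}{11267}\right)^{2} = \frac{21947688346896}{126945289}$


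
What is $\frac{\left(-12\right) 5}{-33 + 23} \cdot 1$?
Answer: $6$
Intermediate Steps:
$\frac{\left(-12\right) 5}{-33 + 23} \cdot 1 = \frac{1}{-10} \left(-60\right) 1 = \left(- \frac{1}{10}\right) \left(-60\right) 1 = 6 \cdot 1 = 6$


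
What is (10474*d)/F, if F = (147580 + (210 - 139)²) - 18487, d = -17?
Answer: -89029/67067 ≈ -1.3275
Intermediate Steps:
F = 134134 (F = (147580 + 71²) - 18487 = (147580 + 5041) - 18487 = 152621 - 18487 = 134134)
(10474*d)/F = (10474*(-17))/134134 = -178058*1/134134 = -89029/67067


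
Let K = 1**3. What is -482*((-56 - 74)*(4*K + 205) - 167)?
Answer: 13176434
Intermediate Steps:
K = 1
-482*((-56 - 74)*(4*K + 205) - 167) = -482*((-56 - 74)*(4*1 + 205) - 167) = -482*(-130*(4 + 205) - 167) = -482*(-130*209 - 167) = -482*(-27170 - 167) = -482*(-27337) = 13176434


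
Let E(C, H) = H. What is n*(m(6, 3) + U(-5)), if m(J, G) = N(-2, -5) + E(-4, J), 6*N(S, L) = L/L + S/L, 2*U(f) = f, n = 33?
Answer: 616/5 ≈ 123.20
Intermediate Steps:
U(f) = f/2
N(S, L) = ⅙ + S/(6*L) (N(S, L) = (L/L + S/L)/6 = (1 + S/L)/6 = ⅙ + S/(6*L))
m(J, G) = 7/30 + J (m(J, G) = (⅙)*(-5 - 2)/(-5) + J = (⅙)*(-⅕)*(-7) + J = 7/30 + J)
n*(m(6, 3) + U(-5)) = 33*((7/30 + 6) + (½)*(-5)) = 33*(187/30 - 5/2) = 33*(56/15) = 616/5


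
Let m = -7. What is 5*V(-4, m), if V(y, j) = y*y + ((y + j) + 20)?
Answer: 125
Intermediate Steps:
V(y, j) = 20 + j + y + y² (V(y, j) = y² + ((j + y) + 20) = y² + (20 + j + y) = 20 + j + y + y²)
5*V(-4, m) = 5*(20 - 7 - 4 + (-4)²) = 5*(20 - 7 - 4 + 16) = 5*25 = 125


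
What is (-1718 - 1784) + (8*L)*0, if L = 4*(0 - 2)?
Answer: -3502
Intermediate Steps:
L = -8 (L = 4*(-2) = -8)
(-1718 - 1784) + (8*L)*0 = (-1718 - 1784) + (8*(-8))*0 = -3502 - 64*0 = -3502 + 0 = -3502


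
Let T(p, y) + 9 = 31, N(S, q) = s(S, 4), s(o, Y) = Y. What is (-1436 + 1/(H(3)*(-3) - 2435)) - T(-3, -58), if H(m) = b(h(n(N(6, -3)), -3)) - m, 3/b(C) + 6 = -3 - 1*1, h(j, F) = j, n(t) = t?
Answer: -35357968/24251 ≈ -1458.0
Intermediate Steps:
N(S, q) = 4
T(p, y) = 22 (T(p, y) = -9 + 31 = 22)
b(C) = -3/10 (b(C) = 3/(-6 + (-3 - 1*1)) = 3/(-6 + (-3 - 1)) = 3/(-6 - 4) = 3/(-10) = 3*(-⅒) = -3/10)
H(m) = -3/10 - m
(-1436 + 1/(H(3)*(-3) - 2435)) - T(-3, -58) = (-1436 + 1/((-3/10 - 1*3)*(-3) - 2435)) - 1*22 = (-1436 + 1/((-3/10 - 3)*(-3) - 2435)) - 22 = (-1436 + 1/(-33/10*(-3) - 2435)) - 22 = (-1436 + 1/(99/10 - 2435)) - 22 = (-1436 + 1/(-24251/10)) - 22 = (-1436 - 10/24251) - 22 = -34824446/24251 - 22 = -35357968/24251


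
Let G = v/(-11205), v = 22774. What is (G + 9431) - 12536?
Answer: -34814299/11205 ≈ -3107.0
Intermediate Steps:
G = -22774/11205 (G = 22774/(-11205) = 22774*(-1/11205) = -22774/11205 ≈ -2.0325)
(G + 9431) - 12536 = (-22774/11205 + 9431) - 12536 = 105651581/11205 - 12536 = -34814299/11205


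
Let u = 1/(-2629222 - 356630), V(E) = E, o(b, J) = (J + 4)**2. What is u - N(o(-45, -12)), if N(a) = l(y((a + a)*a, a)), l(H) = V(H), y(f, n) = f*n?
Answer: -1565446373377/2985852 ≈ -5.2429e+5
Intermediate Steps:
o(b, J) = (4 + J)**2
l(H) = H
N(a) = 2*a**3 (N(a) = ((a + a)*a)*a = ((2*a)*a)*a = (2*a**2)*a = 2*a**3)
u = -1/2985852 (u = 1/(-2985852) = -1/2985852 ≈ -3.3491e-7)
u - N(o(-45, -12)) = -1/2985852 - 2*((4 - 12)**2)**3 = -1/2985852 - 2*((-8)**2)**3 = -1/2985852 - 2*64**3 = -1/2985852 - 2*262144 = -1/2985852 - 1*524288 = -1/2985852 - 524288 = -1565446373377/2985852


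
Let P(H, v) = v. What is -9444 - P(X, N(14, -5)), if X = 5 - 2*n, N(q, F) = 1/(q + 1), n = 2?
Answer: -141661/15 ≈ -9444.1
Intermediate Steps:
N(q, F) = 1/(1 + q)
X = 1 (X = 5 - 2*2 = 5 - 4 = 1)
-9444 - P(X, N(14, -5)) = -9444 - 1/(1 + 14) = -9444 - 1/15 = -141661/15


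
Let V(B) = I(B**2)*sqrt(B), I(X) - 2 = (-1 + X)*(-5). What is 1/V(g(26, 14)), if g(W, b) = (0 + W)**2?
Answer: -1/59406698 ≈ -1.6833e-8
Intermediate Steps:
I(X) = 7 - 5*X (I(X) = 2 + (-1 + X)*(-5) = 2 + (5 - 5*X) = 7 - 5*X)
g(W, b) = W**2
V(B) = sqrt(B)*(7 - 5*B**2) (V(B) = (7 - 5*B**2)*sqrt(B) = sqrt(B)*(7 - 5*B**2))
1/V(g(26, 14)) = 1/(sqrt(26**2)*(7 - 5*(26**2)**2)) = 1/(sqrt(676)*(7 - 5*676**2)) = 1/(26*(7 - 5*456976)) = 1/(26*(7 - 2284880)) = 1/(26*(-2284873)) = 1/(-59406698) = -1/59406698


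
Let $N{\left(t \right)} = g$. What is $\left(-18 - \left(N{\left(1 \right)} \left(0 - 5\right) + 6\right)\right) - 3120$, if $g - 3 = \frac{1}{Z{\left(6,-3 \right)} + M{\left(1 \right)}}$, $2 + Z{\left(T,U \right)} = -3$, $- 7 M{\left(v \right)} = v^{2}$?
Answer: $- \frac{112679}{36} \approx -3130.0$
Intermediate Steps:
$M{\left(v \right)} = - \frac{v^{2}}{7}$
$Z{\left(T,U \right)} = -5$ ($Z{\left(T,U \right)} = -2 - 3 = -5$)
$g = \frac{101}{36}$ ($g = 3 + \frac{1}{-5 - \frac{1^{2}}{7}} = 3 + \frac{1}{-5 - \frac{1}{7}} = 3 + \frac{1}{- \frac{36}{7}} = 3 - \frac{7}{36} = \frac{101}{36} \approx 2.8056$)
$N{\left(t \right)} = \frac{101}{36}$
$\left(-18 - \left(N{\left(1 \right)} \left(0 - 5\right) + 6\right)\right) - 3120 = \left(-18 - \left(\frac{101 \left(0 - 5\right)}{36} + 6\right)\right) - 3120 = \left(-18 - \left(\frac{101}{36} \left(-5\right) + 6\right)\right) - 3120 = \left(-18 - \left(- \frac{505}{36} + 6\right)\right) - 3120 = \left(-18 - - \frac{289}{36}\right) - 3120 = \left(-18 + \frac{289}{36}\right) - 3120 = - \frac{359}{36} - 3120 = - \frac{112679}{36}$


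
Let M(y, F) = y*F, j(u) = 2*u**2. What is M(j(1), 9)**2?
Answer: 324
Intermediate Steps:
M(y, F) = F*y
M(j(1), 9)**2 = (9*(2*1**2))**2 = (9*(2*1))**2 = (9*2)**2 = 18**2 = 324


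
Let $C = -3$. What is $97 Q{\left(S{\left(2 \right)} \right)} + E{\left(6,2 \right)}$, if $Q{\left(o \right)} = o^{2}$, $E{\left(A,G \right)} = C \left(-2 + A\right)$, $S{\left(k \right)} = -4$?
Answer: $1540$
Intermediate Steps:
$E{\left(A,G \right)} = 6 - 3 A$ ($E{\left(A,G \right)} = - 3 \left(-2 + A\right) = 6 - 3 A$)
$97 Q{\left(S{\left(2 \right)} \right)} + E{\left(6,2 \right)} = 97 \left(-4\right)^{2} + \left(6 - 18\right) = 97 \cdot 16 + \left(6 - 18\right) = 1552 - 12 = 1540$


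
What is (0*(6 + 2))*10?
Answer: 0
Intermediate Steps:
(0*(6 + 2))*10 = (0*8)*10 = 0*10 = 0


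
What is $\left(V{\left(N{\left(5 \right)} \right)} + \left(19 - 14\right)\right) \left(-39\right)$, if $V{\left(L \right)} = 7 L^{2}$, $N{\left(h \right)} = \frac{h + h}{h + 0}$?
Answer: $-1287$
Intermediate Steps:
$N{\left(h \right)} = 2$ ($N{\left(h \right)} = \frac{2 h}{h} = 2$)
$\left(V{\left(N{\left(5 \right)} \right)} + \left(19 - 14\right)\right) \left(-39\right) = \left(7 \cdot 2^{2} + \left(19 - 14\right)\right) \left(-39\right) = \left(7 \cdot 4 + 5\right) \left(-39\right) = \left(28 + 5\right) \left(-39\right) = 33 \left(-39\right) = -1287$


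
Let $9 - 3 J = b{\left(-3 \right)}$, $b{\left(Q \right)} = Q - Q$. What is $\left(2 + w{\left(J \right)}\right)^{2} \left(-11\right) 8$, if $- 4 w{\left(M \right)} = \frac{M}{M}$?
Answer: $- \frac{539}{2} \approx -269.5$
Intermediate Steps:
$b{\left(Q \right)} = 0$
$J = 3$ ($J = 3 - 0 = 3 + 0 = 3$)
$w{\left(M \right)} = - \frac{1}{4}$ ($w{\left(M \right)} = - \frac{M \frac{1}{M}}{4} = \left(- \frac{1}{4}\right) 1 = - \frac{1}{4}$)
$\left(2 + w{\left(J \right)}\right)^{2} \left(-11\right) 8 = \left(2 - \frac{1}{4}\right)^{2} \left(-11\right) 8 = \left(\frac{7}{4}\right)^{2} \left(-11\right) 8 = \frac{49}{16} \left(-11\right) 8 = \left(- \frac{539}{16}\right) 8 = - \frac{539}{2}$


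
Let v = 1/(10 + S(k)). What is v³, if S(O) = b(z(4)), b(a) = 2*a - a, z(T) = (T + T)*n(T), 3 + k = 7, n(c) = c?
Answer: 1/74088 ≈ 1.3497e-5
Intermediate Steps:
k = 4 (k = -3 + 7 = 4)
z(T) = 2*T² (z(T) = (T + T)*T = (2*T)*T = 2*T²)
b(a) = a
S(O) = 32 (S(O) = 2*4² = 2*16 = 32)
v = 1/42 (v = 1/(10 + 32) = 1/42 ≈ 0.023810)
v³ = (1/42)³ = 1/74088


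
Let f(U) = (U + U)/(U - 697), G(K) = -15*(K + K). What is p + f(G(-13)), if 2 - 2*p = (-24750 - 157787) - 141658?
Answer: 99526919/614 ≈ 1.6210e+5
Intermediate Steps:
p = 324197/2 (p = 1 - ((-24750 - 157787) - 141658)/2 = 1 - (-182537 - 141658)/2 = 1 - ½*(-324195) = 1 + 324195/2 = 324197/2 ≈ 1.6210e+5)
G(K) = -30*K
f(U) = 2*U/(-697 + U) (f(U) = (2*U)/(-697 + U) = 2*U/(-697 + U))
p + f(G(-13)) = 324197/2 + 2*(-30*(-13))/(-697 - 30*(-13)) = 324197/2 + 2*390/(-697 + 390) = 324197/2 + 2*390/(-307) = 324197/2 + 2*390*(-1/307) = 324197/2 - 780/307 = 99526919/614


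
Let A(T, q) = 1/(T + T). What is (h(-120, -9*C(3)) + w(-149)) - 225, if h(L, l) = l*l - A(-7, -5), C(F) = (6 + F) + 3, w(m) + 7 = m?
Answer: 157963/14 ≈ 11283.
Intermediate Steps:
w(m) = -7 + m
C(F) = 9 + F
A(T, q) = 1/(2*T)
h(L, l) = 1/14 + l² (h(L, l) = l*l - 1/(2*(-7)) = l² - (-1)/(2*7) = l² - 1*(-1/14) = l² + 1/14 = 1/14 + l²)
(h(-120, -9*C(3)) + w(-149)) - 225 = ((1/14 + (-9*(9 + 3))²) + (-7 - 149)) - 225 = ((1/14 + (-9*12)²) - 156) - 225 = ((1/14 + (-108)²) - 156) - 225 = ((1/14 + 11664) - 156) - 225 = (163297/14 - 156) - 225 = 161113/14 - 225 = 157963/14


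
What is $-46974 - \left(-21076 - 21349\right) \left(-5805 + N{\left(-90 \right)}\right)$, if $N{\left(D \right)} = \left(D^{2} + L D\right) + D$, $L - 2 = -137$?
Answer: $608963901$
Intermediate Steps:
$L = -135$ ($L = 2 - 137 = -135$)
$N{\left(D \right)} = D^{2} - 134 D$ ($N{\left(D \right)} = \left(D^{2} - 135 D\right) + D = D^{2} - 134 D$)
$-46974 - \left(-21076 - 21349\right) \left(-5805 + N{\left(-90 \right)}\right) = -46974 - \left(-21076 - 21349\right) \left(-5805 - 90 \left(-134 - 90\right)\right) = -46974 - - 42425 \left(-5805 - -20160\right) = -46974 - - 42425 \left(-5805 + 20160\right) = -46974 - \left(-42425\right) 14355 = -46974 - -609010875 = -46974 + 609010875 = 608963901$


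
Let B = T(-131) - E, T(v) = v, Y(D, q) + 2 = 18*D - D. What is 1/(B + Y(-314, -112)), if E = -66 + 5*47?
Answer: -1/5640 ≈ -0.00017730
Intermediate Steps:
Y(D, q) = -2 + 17*D (Y(D, q) = -2 + (18*D - D) = -2 + 17*D)
E = 169 (E = -66 + 235 = 169)
B = -300 (B = -131 - 1*169 = -131 - 169 = -300)
1/(B + Y(-314, -112)) = 1/(-300 + (-2 + 17*(-314))) = 1/(-300 + (-2 - 5338)) = 1/(-300 - 5340) = 1/(-5640) = -1/5640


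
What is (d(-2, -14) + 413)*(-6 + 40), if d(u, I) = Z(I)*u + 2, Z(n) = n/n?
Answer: 14042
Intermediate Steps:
Z(n) = 1
d(u, I) = 2 + u (d(u, I) = 1*u + 2 = u + 2 = 2 + u)
(d(-2, -14) + 413)*(-6 + 40) = ((2 - 2) + 413)*(-6 + 40) = (0 + 413)*34 = 413*34 = 14042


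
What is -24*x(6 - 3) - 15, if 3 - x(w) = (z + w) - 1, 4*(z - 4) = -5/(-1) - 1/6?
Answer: 86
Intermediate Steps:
z = 125/24 (z = 4 + (-5/(-1) - 1/6)/4 = 4 + (-5*(-1) - 1*1/6)/4 = 4 + (5 - 1/6)/4 = 4 + (1/4)*(29/6) = 4 + 29/24 = 125/24 ≈ 5.2083)
x(w) = -29/24 - w (x(w) = 3 - ((125/24 + w) - 1) = 3 - (101/24 + w) = 3 + (-101/24 - w) = -29/24 - w)
-24*x(6 - 3) - 15 = -24*(-29/24 - (6 - 3)) - 15 = -24*(-29/24 - 1*3) - 15 = -24*(-29/24 - 3) - 15 = -24*(-101/24) - 15 = 101 - 15 = 86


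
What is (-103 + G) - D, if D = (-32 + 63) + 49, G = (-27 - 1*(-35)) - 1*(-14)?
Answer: -161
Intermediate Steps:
G = 22 (G = (-27 + 35) + 14 = 8 + 14 = 22)
D = 80 (D = 31 + 49 = 80)
(-103 + G) - D = (-103 + 22) - 1*80 = -81 - 80 = -161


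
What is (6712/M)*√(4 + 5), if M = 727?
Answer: 20136/727 ≈ 27.697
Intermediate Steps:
(6712/M)*√(4 + 5) = (6712/727)*√(4 + 5) = (6712*(1/727))*√9 = (6712/727)*3 = 20136/727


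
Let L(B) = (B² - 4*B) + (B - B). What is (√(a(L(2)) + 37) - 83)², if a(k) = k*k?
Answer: (83 - √53)² ≈ 5733.5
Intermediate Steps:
L(B) = B² - 4*B (L(B) = (B² - 4*B) + 0 = B² - 4*B)
a(k) = k²
(√(a(L(2)) + 37) - 83)² = (√((2*(-4 + 2))² + 37) - 83)² = (√((2*(-2))² + 37) - 83)² = (√((-4)² + 37) - 83)² = (√(16 + 37) - 83)² = (√53 - 83)² = (-83 + √53)²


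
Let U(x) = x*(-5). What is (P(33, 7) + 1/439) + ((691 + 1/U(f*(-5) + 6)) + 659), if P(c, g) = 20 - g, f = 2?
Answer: 11967599/8780 ≈ 1363.1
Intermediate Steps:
U(x) = -5*x
(P(33, 7) + 1/439) + ((691 + 1/U(f*(-5) + 6)) + 659) = ((20 - 1*7) + 1/439) + ((691 + 1/(-5*(2*(-5) + 6))) + 659) = ((20 - 7) + 1/439) + ((691 + 1/(-5*(-10 + 6))) + 659) = (13 + 1/439) + ((691 + 1/(-5*(-4))) + 659) = 5708/439 + ((691 + 1/20) + 659) = 5708/439 + (13821/20 + 659) = 5708/439 + 27001/20 = 11967599/8780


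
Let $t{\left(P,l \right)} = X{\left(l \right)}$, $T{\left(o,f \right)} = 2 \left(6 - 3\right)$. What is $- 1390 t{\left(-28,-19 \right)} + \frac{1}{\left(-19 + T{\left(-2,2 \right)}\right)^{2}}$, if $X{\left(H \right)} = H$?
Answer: $\frac{4463291}{169} \approx 26410.0$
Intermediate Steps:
$T{\left(o,f \right)} = 6$ ($T{\left(o,f \right)} = 2 \cdot 3 = 6$)
$t{\left(P,l \right)} = l$
$- 1390 t{\left(-28,-19 \right)} + \frac{1}{\left(-19 + T{\left(-2,2 \right)}\right)^{2}} = \left(-1390\right) \left(-19\right) + \frac{1}{\left(-19 + 6\right)^{2}} = 26410 + \frac{1}{\left(-13\right)^{2}} = 26410 + \frac{1}{169} = \frac{4463291}{169}$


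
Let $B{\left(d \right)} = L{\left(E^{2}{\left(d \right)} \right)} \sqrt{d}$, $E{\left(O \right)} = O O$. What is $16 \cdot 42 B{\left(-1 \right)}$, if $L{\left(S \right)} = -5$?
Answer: $- 3360 i \approx - 3360.0 i$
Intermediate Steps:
$E{\left(O \right)} = O^{2}$
$B{\left(d \right)} = - 5 \sqrt{d}$
$16 \cdot 42 B{\left(-1 \right)} = 16 \cdot 42 \left(- 5 \sqrt{-1}\right) = 672 \left(- 5 i\right) = - 3360 i$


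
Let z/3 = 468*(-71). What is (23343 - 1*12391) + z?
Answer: -88732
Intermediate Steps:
z = -99684 (z = 3*(468*(-71)) = 3*(-33228) = -99684)
(23343 - 1*12391) + z = (23343 - 1*12391) - 99684 = (23343 - 12391) - 99684 = 10952 - 99684 = -88732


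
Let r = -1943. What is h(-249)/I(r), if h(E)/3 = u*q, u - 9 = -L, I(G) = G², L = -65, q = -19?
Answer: -4218/3775249 ≈ -0.0011173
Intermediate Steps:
u = 74 (u = 9 - 1*(-65) = 9 + 65 = 74)
h(E) = -4218 (h(E) = 3*(74*(-19)) = 3*(-1406) = -4218)
h(-249)/I(r) = -4218/((-1943)²) = -4218/3775249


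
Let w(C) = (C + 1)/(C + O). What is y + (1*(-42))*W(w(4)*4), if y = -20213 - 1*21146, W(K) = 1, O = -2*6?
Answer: -41401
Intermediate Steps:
O = -12
w(C) = (1 + C)/(-12 + C) (w(C) = (C + 1)/(C - 12) = (1 + C)/(-12 + C))
y = -41359 (y = -20213 - 21146 = -41359)
y + (1*(-42))*W(w(4)*4) = -41359 + (1*(-42))*1 = -41359 - 42*1 = -41359 - 42 = -41401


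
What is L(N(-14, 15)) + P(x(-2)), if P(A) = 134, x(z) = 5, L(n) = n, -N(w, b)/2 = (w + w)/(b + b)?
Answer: 2038/15 ≈ 135.87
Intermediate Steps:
N(w, b) = -2*w/b (N(w, b) = -2*(w + w)/(b + b) = -2*2*w/(2*b) = -2*2*w*1/(2*b) = -2*w/b)
L(N(-14, 15)) + P(x(-2)) = -2*(-14)/15 + 134 = -2*(-14)*1/15 + 134 = 28/15 + 134 = 2038/15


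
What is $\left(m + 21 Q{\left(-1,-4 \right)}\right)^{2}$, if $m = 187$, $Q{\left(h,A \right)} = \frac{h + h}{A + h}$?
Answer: $\frac{954529}{25} \approx 38181.0$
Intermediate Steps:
$Q{\left(h,A \right)} = \frac{2 h}{A + h}$
$\left(m + 21 Q{\left(-1,-4 \right)}\right)^{2} = \left(187 + 21 \cdot 2 \left(-1\right) \frac{1}{-4 - 1}\right)^{2} = \left(187 + 21 \cdot 2 \left(-1\right) \frac{1}{-5}\right)^{2} = \left(187 + 21 \cdot 2 \left(-1\right) \left(- \frac{1}{5}\right)\right)^{2} = \left(187 + 21 \cdot \frac{2}{5}\right)^{2} = \left(187 + \frac{42}{5}\right)^{2} = \left(\frac{977}{5}\right)^{2} = \frac{954529}{25}$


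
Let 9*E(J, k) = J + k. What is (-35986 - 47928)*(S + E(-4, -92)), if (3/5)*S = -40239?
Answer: 16885762478/3 ≈ 5.6286e+9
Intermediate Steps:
E(J, k) = J/9 + k/9 (E(J, k) = (J + k)/9 = J/9 + k/9)
S = -67065 (S = (5/3)*(-40239) = -67065)
(-35986 - 47928)*(S + E(-4, -92)) = (-35986 - 47928)*(-67065 + ((1/9)*(-4) + (1/9)*(-92))) = -83914*(-67065 + (-4/9 - 92/9)) = -83914*(-67065 - 32/3) = -83914*(-201227/3) = 16885762478/3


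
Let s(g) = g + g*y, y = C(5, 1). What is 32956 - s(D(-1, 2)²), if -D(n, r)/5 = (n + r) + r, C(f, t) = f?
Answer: 31606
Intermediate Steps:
y = 5
D(n, r) = -10*r - 5*n (D(n, r) = -5*((n + r) + r) = -5*(n + 2*r) = -10*r - 5*n)
s(g) = 6*g (s(g) = g + g*5 = g + 5*g = 6*g)
32956 - s(D(-1, 2)²) = 32956 - 6*(-10*2 - 5*(-1))² = 32956 - 6*(-20 + 5)² = 32956 - 6*(-15)² = 32956 - 6*225 = 32956 - 1*1350 = 32956 - 1350 = 31606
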